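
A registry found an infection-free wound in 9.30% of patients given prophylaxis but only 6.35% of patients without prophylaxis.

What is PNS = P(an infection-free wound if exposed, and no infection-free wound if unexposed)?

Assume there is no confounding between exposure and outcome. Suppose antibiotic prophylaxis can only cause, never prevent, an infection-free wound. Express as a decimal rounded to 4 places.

PNS ≈ 0.0295

p₁ = 0.093, p₀ = 0.0635.
Under exogeneity and monotonicity, PNS = p₁ − p₀.
PNS = 0.093 − 0.0635 = 0.0295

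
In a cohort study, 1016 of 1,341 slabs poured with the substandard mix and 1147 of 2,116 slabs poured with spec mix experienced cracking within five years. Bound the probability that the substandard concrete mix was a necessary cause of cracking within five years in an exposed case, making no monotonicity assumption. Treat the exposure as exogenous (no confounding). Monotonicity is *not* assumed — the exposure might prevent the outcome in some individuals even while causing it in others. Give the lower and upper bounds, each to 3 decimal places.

p₁ = P(outcome | exposed) = 1016/1341 = 0.75764
p₀ = P(outcome | unexposed) = 1147/2116 = 0.54206
Under exogeneity alone the bounds on PN are max{0,(p₁−p₀)/p₁} ≤ PN ≤ min{1,(1−p₀)/p₁}.
  lower = (p₁ − p₀)/p₁ = 0.21558 / 0.75764 ≈ 0.2845
  upper = min{1, (1 − p₀)/p₁} = 0.45794 / 0.75764 ≈ 0.6044

0.285 ≤ PN ≤ 0.604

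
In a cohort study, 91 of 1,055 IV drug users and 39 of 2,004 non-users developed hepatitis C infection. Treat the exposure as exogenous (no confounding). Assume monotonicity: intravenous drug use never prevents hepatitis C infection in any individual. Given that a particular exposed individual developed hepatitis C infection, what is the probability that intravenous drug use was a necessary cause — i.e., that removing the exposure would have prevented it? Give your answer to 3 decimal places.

p₁ = P(outcome | exposed) = 91/1055 = 0.086256
p₀ = P(outcome | unexposed) = 39/2004 = 0.019461
Under exogeneity and monotonicity, PN = (p₁ − p₀) / p₁.
PN = (0.086256 − 0.019461) / 0.086256 = 0.066795 / 0.086256 ≈ 0.7744

PN ≈ 0.774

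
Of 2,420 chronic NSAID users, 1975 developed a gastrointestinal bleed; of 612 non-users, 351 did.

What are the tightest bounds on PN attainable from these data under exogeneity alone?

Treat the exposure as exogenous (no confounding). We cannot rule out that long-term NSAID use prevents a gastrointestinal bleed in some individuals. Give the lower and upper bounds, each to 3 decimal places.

p₁ = P(outcome | exposed) = 1975/2420 = 0.81612
p₀ = P(outcome | unexposed) = 351/612 = 0.57353
Under exogeneity alone the bounds on PN are max{0,(p₁−p₀)/p₁} ≤ PN ≤ min{1,(1−p₀)/p₁}.
  lower = (p₁ − p₀)/p₁ = 0.24259 / 0.81612 ≈ 0.2972
  upper = min{1, (1 − p₀)/p₁} = 0.42647 / 0.81612 ≈ 0.5226

0.297 ≤ PN ≤ 0.523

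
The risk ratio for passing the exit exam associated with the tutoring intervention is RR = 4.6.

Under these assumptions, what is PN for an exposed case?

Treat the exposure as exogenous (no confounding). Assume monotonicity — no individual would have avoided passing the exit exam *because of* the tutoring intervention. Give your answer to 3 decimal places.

Under exogeneity and monotonicity, PN = (RR − 1) / RR = 1 − 1/RR.
PN = (4.6 − 1) / 4.6 = 3.6 / 4.6 ≈ 0.7826

PN ≈ 0.783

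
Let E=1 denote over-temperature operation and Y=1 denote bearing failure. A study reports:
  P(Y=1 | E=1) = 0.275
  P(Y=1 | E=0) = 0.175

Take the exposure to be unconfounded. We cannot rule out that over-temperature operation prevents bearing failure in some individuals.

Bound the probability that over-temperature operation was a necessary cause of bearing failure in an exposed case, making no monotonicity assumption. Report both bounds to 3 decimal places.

0.364 ≤ PN ≤ 1.000

Let p₁ = 0.275, p₀ = 0.175.
Under exogeneity alone the bounds on PN are max{0,(p₁−p₀)/p₁} ≤ PN ≤ min{1,(1−p₀)/p₁}.
  lower = (p₁ − p₀)/p₁ = 0.1 / 0.275 ≈ 0.3636
  upper = min{1, (1 − p₀)/p₁} = 0.825 / 0.275 ≈ 3.0000 → capped at 1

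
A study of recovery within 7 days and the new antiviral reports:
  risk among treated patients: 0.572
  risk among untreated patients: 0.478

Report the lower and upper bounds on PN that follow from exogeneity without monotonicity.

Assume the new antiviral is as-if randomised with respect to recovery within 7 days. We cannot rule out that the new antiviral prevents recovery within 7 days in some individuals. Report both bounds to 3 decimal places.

0.164 ≤ PN ≤ 0.913

Let p₁ = 0.572, p₀ = 0.478.
Under exogeneity alone the bounds on PN are max{0,(p₁−p₀)/p₁} ≤ PN ≤ min{1,(1−p₀)/p₁}.
  lower = (p₁ − p₀)/p₁ = 0.094 / 0.572 ≈ 0.1643
  upper = min{1, (1 − p₀)/p₁} = 0.522 / 0.572 ≈ 0.9126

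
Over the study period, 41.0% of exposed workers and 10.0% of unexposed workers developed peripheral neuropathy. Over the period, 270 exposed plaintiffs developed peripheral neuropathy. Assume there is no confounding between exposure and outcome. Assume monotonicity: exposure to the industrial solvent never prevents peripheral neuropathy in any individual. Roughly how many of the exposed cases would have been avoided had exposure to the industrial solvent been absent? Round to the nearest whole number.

about 204 cases

p₁ = 0.41, p₀ = 0.1.
PN = (p₁ − p₀)/p₁ = (0.41 − 0.1) / 0.41 ≈ 0.75610.
Attributable cases ≈ PN × (exposed cases) = 0.75610 × 270 ≈ 204.15.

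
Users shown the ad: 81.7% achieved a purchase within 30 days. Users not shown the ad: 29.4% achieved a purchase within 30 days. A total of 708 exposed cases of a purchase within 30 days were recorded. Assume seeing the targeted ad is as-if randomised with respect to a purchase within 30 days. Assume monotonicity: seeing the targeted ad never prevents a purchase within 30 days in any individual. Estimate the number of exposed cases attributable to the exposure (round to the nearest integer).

about 453 cases

p₁ = 0.817, p₀ = 0.294.
PN = (p₁ − p₀)/p₁ = (0.817 − 0.294) / 0.817 ≈ 0.64015.
Attributable cases ≈ PN × (exposed cases) = 0.64015 × 708 ≈ 453.22.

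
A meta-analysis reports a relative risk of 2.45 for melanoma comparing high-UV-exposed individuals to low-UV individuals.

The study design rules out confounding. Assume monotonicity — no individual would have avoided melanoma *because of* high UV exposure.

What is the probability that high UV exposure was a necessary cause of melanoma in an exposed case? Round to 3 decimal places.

Under exogeneity and monotonicity, PN = (RR − 1) / RR = 1 − 1/RR.
PN = (2.45 − 1) / 2.45 = 1.45 / 2.45 ≈ 0.5918

PN ≈ 0.592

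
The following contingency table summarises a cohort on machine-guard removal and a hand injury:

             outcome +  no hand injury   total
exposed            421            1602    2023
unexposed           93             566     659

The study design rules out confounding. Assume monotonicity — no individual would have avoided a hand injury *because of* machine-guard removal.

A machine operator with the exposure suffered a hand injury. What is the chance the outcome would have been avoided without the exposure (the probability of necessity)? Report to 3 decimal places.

PN ≈ 0.322

p₁ = P(outcome | exposed) = 421/2023 = 0.20811
p₀ = P(outcome | unexposed) = 93/659 = 0.14112
Under exogeneity and monotonicity, PN = (p₁ − p₀) / p₁.
PN = (0.20811 − 0.14112) / 0.20811 = 0.066984 / 0.20811 ≈ 0.3219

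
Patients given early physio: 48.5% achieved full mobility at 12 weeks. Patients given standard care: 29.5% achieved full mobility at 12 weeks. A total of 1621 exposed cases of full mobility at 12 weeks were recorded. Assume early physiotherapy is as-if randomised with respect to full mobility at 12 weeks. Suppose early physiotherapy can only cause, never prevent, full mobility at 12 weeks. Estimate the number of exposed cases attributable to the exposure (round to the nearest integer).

p₁ = 0.485, p₀ = 0.295.
PN = (p₁ − p₀)/p₁ = (0.485 − 0.295) / 0.485 ≈ 0.39175.
Attributable cases ≈ PN × (exposed cases) = 0.39175 × 1621 ≈ 635.03.

about 635 cases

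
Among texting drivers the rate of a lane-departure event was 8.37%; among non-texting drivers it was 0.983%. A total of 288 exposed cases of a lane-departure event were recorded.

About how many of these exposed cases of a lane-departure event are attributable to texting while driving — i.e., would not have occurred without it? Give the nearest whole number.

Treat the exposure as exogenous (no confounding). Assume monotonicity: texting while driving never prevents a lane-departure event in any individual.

p₁ = 0.0837, p₀ = 0.00983.
PN = (p₁ − p₀)/p₁ = (0.0837 − 0.00983) / 0.0837 ≈ 0.88256.
Attributable cases ≈ PN × (exposed cases) = 0.88256 × 288 ≈ 254.18.

about 254 cases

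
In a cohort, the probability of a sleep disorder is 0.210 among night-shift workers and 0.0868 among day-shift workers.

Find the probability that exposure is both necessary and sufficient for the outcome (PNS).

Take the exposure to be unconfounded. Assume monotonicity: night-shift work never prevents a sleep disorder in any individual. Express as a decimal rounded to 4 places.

Let p₁ = 0.21, p₀ = 0.0868.
Under exogeneity and monotonicity, PNS = p₁ − p₀.
PNS = 0.21 − 0.0868 = 0.1232

PNS ≈ 0.1232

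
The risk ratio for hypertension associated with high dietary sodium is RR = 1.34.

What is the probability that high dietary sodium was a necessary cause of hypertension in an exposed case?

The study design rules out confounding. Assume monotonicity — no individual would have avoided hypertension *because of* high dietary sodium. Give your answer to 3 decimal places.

Under exogeneity and monotonicity, PN = (RR − 1) / RR = 1 − 1/RR.
PN = (1.34 − 1) / 1.34 = 0.34 / 1.34 ≈ 0.2537

PN ≈ 0.254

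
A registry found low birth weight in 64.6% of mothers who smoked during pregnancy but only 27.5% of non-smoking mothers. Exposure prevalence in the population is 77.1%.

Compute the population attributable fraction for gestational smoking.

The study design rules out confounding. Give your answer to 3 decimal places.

p₁ = 0.646, p₀ = 0.275.
Overall risk P(Y=1) = π·p₁ + (1−π)·p₀ = 0.771×0.646 + 0.229×0.275 = 0.56104.
Under exogeneity, PAF = [P(Y=1) − p₀] / P(Y=1).
PAF = (0.56104 − 0.275) / 0.56104 ≈ 0.5098

PAF ≈ 0.510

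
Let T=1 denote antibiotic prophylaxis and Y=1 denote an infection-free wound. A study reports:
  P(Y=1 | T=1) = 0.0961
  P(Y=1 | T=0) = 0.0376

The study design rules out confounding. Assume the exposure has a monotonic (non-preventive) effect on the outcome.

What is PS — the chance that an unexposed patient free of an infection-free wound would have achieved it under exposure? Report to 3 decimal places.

PS ≈ 0.061

Let p₁ = 0.0961, p₀ = 0.0376.
Under exogeneity and monotonicity, PS = (p₁ − p₀) / (1 − p₀).
PS = (0.0961 − 0.0376) / (1 − 0.0376) = 0.0585 / 0.9624 ≈ 0.0608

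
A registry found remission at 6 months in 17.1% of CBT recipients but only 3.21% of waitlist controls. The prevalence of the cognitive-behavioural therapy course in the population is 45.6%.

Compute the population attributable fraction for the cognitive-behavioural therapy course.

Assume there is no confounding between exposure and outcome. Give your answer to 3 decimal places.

p₁ = 0.171, p₀ = 0.0321.
Overall risk P(Y=1) = π·p₁ + (1−π)·p₀ = 0.456×0.171 + 0.544×0.0321 = 0.095438.
Under exogeneity, PAF = [P(Y=1) − p₀] / P(Y=1).
PAF = (0.095438 − 0.0321) / 0.095438 ≈ 0.6637

PAF ≈ 0.664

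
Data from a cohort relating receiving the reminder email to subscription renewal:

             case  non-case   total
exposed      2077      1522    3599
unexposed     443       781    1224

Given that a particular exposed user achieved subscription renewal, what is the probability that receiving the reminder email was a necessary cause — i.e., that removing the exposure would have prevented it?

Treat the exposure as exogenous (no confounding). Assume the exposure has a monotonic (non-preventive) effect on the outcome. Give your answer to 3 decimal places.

PN ≈ 0.373

p₁ = P(outcome | exposed) = 2077/3599 = 0.5771
p₀ = P(outcome | unexposed) = 443/1224 = 0.36193
Under exogeneity and monotonicity, PN = (p₁ − p₀) / p₁.
PN = (0.5771 − 0.36193) / 0.5771 = 0.21518 / 0.5771 ≈ 0.3729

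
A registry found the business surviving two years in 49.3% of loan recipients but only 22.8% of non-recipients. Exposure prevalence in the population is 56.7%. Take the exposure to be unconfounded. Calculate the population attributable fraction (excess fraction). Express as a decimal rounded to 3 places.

p₁ = 0.493, p₀ = 0.228.
Overall risk P(Y=1) = π·p₁ + (1−π)·p₀ = 0.567×0.493 + 0.433×0.228 = 0.37826.
Under exogeneity, PAF = [P(Y=1) − p₀] / P(Y=1).
PAF = (0.37826 − 0.228) / 0.37826 ≈ 0.3972

PAF ≈ 0.397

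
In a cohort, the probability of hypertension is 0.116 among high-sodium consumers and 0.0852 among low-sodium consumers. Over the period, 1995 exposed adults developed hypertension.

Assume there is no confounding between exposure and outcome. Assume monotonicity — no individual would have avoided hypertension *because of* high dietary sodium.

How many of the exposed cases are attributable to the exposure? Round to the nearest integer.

Let p₁ = 0.116, p₀ = 0.0852.
PN = (p₁ − p₀)/p₁ = (0.116 − 0.0852) / 0.116 ≈ 0.26552.
Attributable cases ≈ PN × (exposed cases) = 0.26552 × 1995 ≈ 529.71.

about 530 cases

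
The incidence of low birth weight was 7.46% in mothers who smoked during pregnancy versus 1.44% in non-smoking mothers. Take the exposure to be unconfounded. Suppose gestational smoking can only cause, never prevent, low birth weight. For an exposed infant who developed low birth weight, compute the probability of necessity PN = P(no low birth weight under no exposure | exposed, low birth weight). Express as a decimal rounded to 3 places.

PN ≈ 0.807

p₁ = 0.0746, p₀ = 0.0144.
Under exogeneity and monotonicity, PN = (p₁ − p₀) / p₁.
PN = (0.0746 − 0.0144) / 0.0746 = 0.0602 / 0.0746 ≈ 0.8070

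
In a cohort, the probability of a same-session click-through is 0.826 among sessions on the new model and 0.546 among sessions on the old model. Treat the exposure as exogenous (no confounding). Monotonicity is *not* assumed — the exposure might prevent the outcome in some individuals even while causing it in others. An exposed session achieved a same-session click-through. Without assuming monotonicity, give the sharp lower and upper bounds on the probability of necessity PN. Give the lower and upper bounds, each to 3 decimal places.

0.339 ≤ PN ≤ 0.550

Let p₁ = 0.826, p₀ = 0.546.
Under exogeneity alone the bounds on PN are max{0,(p₁−p₀)/p₁} ≤ PN ≤ min{1,(1−p₀)/p₁}.
  lower = (p₁ − p₀)/p₁ = 0.28 / 0.826 ≈ 0.3390
  upper = min{1, (1 − p₀)/p₁} = 0.454 / 0.826 ≈ 0.5496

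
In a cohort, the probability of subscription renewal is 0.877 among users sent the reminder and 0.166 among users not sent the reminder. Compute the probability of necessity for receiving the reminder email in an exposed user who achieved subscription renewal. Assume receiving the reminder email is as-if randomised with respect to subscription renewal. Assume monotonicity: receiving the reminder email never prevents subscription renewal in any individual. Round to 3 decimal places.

Let p₁ = 0.877, p₀ = 0.166.
Under exogeneity and monotonicity, PN = (p₁ − p₀) / p₁.
PN = (0.877 − 0.166) / 0.877 = 0.711 / 0.877 ≈ 0.8107

PN ≈ 0.811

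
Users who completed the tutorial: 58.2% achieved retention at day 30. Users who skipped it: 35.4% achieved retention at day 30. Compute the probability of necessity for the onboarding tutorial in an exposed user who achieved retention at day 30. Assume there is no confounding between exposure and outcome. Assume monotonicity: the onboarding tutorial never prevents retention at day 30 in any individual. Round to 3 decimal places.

PN ≈ 0.392

p₁ = 0.582, p₀ = 0.354.
Under exogeneity and monotonicity, PN = (p₁ − p₀) / p₁.
PN = (0.582 − 0.354) / 0.582 = 0.228 / 0.582 ≈ 0.3918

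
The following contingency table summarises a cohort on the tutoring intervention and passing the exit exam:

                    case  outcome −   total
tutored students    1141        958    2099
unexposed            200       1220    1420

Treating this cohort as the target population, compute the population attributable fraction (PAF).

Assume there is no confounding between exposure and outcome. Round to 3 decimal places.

PAF ≈ 0.630

p₁ = P(outcome | exposed) = 1141/2099 = 0.54359
p₀ = P(outcome | unexposed) = 200/1420 = 0.14085
Exposure prevalence π = 2099/3519 = 0.59648; overall risk P(Y=1) = 0.38107.
Under exogeneity, PAF = [P(Y=1) − p₀]/P(Y=1).
PAF = (0.38107 − 0.14085) / 0.38107 ≈ 0.6304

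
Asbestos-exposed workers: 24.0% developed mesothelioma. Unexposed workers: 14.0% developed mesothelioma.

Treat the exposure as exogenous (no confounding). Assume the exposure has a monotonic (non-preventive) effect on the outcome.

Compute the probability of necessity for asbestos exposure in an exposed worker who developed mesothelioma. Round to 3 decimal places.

p₁ = 0.24, p₀ = 0.14.
Under exogeneity and monotonicity, PN = (p₁ − p₀) / p₁.
PN = (0.24 − 0.14) / 0.24 = 0.1 / 0.24 ≈ 0.4167

PN ≈ 0.417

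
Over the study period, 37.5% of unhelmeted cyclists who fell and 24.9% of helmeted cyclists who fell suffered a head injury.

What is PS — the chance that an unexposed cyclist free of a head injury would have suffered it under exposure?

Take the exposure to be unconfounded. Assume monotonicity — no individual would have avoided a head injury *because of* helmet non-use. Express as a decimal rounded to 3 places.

PS ≈ 0.168

p₁ = 0.375, p₀ = 0.249.
Under exogeneity and monotonicity, PS = (p₁ − p₀) / (1 − p₀).
PS = (0.375 − 0.249) / (1 − 0.249) = 0.126 / 0.751 ≈ 0.1678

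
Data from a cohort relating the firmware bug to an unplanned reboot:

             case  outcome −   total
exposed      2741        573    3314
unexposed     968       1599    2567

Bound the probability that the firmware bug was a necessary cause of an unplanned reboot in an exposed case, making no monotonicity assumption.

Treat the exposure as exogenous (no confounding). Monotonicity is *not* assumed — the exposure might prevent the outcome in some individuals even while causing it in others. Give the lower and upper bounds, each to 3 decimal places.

0.544 ≤ PN ≤ 0.753

p₁ = P(outcome | exposed) = 2741/3314 = 0.8271
p₀ = P(outcome | unexposed) = 968/2567 = 0.37709
Under exogeneity alone the bounds on PN are max{0,(p₁−p₀)/p₁} ≤ PN ≤ min{1,(1−p₀)/p₁}.
  lower = (p₁ − p₀)/p₁ = 0.45 / 0.8271 ≈ 0.5441
  upper = min{1, (1 − p₀)/p₁} = 0.62291 / 0.8271 ≈ 0.7531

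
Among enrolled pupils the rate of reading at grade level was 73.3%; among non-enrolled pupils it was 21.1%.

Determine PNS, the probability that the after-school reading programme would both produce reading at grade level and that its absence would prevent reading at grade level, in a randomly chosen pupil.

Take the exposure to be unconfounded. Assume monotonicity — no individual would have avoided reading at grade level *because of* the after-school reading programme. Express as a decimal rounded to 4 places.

p₁ = 0.733, p₀ = 0.211.
Under exogeneity and monotonicity, PNS = p₁ − p₀.
PNS = 0.733 − 0.211 = 0.522

PNS ≈ 0.5220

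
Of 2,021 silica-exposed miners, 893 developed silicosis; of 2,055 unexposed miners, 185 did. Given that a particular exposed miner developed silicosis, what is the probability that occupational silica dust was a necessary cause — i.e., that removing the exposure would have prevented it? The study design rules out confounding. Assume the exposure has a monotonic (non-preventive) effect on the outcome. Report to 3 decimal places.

p₁ = P(outcome | exposed) = 893/2021 = 0.44186
p₀ = P(outcome | unexposed) = 185/2055 = 0.090024
Under exogeneity and monotonicity, PN = (p₁ − p₀) / p₁.
PN = (0.44186 − 0.090024) / 0.44186 = 0.35184 / 0.44186 ≈ 0.7963

PN ≈ 0.796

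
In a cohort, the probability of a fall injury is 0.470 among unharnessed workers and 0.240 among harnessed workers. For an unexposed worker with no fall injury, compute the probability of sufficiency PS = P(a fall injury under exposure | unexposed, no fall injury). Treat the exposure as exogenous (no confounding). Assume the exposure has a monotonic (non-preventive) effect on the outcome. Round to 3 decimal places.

PS ≈ 0.303

Let p₁ = 0.47, p₀ = 0.24.
Under exogeneity and monotonicity, PS = (p₁ − p₀) / (1 − p₀).
PS = (0.47 − 0.24) / (1 − 0.24) = 0.23 / 0.76 ≈ 0.3026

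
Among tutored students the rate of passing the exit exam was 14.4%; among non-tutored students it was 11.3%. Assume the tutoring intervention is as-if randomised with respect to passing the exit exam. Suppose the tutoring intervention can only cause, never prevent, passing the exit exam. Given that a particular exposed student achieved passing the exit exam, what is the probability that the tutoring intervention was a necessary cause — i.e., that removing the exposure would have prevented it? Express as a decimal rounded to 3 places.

PN ≈ 0.215

p₁ = 0.144, p₀ = 0.113.
Under exogeneity and monotonicity, PN = (p₁ − p₀) / p₁.
PN = (0.144 − 0.113) / 0.144 = 0.031 / 0.144 ≈ 0.2153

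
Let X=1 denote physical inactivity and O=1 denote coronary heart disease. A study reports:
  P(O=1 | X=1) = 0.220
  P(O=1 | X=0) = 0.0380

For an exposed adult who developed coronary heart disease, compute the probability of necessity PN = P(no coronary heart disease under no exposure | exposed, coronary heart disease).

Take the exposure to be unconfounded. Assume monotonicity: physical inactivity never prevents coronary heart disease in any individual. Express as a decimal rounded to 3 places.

Let p₁ = 0.22, p₀ = 0.038.
Under exogeneity and monotonicity, PN = (p₁ − p₀) / p₁.
PN = (0.22 − 0.038) / 0.22 = 0.182 / 0.22 ≈ 0.8273

PN ≈ 0.827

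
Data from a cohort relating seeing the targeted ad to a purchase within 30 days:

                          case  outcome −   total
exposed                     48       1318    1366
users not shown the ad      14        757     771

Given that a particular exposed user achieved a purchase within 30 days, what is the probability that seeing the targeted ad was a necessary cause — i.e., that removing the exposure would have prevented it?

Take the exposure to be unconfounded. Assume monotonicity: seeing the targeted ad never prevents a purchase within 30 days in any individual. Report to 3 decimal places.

p₁ = P(outcome | exposed) = 48/1366 = 0.035139
p₀ = P(outcome | unexposed) = 14/771 = 0.018158
Under exogeneity and monotonicity, PN = (p₁ − p₀) / p₁.
PN = (0.035139 − 0.018158) / 0.035139 = 0.016981 / 0.035139 ≈ 0.4832

PN ≈ 0.483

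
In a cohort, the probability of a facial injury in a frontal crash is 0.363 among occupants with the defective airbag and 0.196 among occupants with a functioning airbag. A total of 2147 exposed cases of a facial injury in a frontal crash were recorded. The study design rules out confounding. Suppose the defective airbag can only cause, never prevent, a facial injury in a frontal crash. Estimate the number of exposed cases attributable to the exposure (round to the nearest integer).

Let p₁ = 0.363, p₀ = 0.196.
PN = (p₁ − p₀)/p₁ = (0.363 − 0.196) / 0.363 ≈ 0.46006.
Attributable cases ≈ PN × (exposed cases) = 0.46006 × 2147 ≈ 987.74.

about 988 cases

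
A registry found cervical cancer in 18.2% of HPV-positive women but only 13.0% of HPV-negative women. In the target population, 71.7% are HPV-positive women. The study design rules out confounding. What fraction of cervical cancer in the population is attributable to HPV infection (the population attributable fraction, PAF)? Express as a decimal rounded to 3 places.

p₁ = 0.182, p₀ = 0.13.
Overall risk P(Y=1) = π·p₁ + (1−π)·p₀ = 0.717×0.182 + 0.283×0.13 = 0.16728.
Under exogeneity, PAF = [P(Y=1) − p₀] / P(Y=1).
PAF = (0.16728 − 0.13) / 0.16728 ≈ 0.2229

PAF ≈ 0.223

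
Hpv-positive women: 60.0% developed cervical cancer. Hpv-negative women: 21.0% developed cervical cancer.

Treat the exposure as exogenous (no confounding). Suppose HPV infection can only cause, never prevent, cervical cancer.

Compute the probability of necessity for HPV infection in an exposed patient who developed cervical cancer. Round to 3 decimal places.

PN ≈ 0.650

p₁ = 0.6, p₀ = 0.21.
Under exogeneity and monotonicity, PN = (p₁ − p₀) / p₁.
PN = (0.6 − 0.21) / 0.6 = 0.39 / 0.6 ≈ 0.6500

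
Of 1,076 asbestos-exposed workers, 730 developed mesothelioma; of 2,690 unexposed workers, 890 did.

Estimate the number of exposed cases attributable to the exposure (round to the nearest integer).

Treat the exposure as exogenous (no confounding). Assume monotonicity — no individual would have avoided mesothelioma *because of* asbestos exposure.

about 374 cases

p₁ = P(outcome | exposed) = 730/1076 = 0.67844
p₀ = P(outcome | unexposed) = 890/2690 = 0.33086
PN = (p₁ − p₀)/p₁ = (0.67844 − 0.33086) / 0.67844 ≈ 0.51233.
Attributable cases ≈ PN × (exposed cases) = 0.51233 × 730 ≈ 374.00.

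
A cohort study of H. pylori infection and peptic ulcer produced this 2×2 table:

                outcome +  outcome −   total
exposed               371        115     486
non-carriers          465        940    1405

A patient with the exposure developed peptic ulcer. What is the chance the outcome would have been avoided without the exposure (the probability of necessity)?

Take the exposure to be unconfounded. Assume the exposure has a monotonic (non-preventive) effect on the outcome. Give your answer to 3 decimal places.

PN ≈ 0.566

p₁ = P(outcome | exposed) = 371/486 = 0.76337
p₀ = P(outcome | unexposed) = 465/1405 = 0.33096
Under exogeneity and monotonicity, PN = (p₁ − p₀) / p₁.
PN = (0.76337 − 0.33096) / 0.76337 = 0.43241 / 0.76337 ≈ 0.5665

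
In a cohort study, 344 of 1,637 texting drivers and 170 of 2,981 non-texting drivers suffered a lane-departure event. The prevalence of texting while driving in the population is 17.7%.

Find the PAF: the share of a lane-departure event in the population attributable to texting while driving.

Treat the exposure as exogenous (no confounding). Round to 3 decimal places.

p₁ = P(outcome | exposed) = 344/1637 = 0.21014
p₀ = P(outcome | unexposed) = 170/2981 = 0.057028
Overall risk P(Y=1) = π·p₁ + (1−π)·p₀ = 0.177×0.21014 + 0.823×0.057028 = 0.084129.
Under exogeneity, PAF = [P(Y=1) − p₀] / P(Y=1).
PAF = (0.084129 − 0.057028) / 0.084129 ≈ 0.3221

PAF ≈ 0.322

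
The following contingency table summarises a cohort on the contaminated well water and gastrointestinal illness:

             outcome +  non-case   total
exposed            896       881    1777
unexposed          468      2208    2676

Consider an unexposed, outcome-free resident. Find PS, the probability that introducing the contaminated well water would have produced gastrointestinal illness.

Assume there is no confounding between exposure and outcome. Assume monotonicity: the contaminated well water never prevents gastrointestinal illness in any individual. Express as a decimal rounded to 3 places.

p₁ = P(outcome | exposed) = 896/1777 = 0.50422
p₀ = P(outcome | unexposed) = 468/2676 = 0.17489
Under exogeneity and monotonicity, PS = (p₁ − p₀) / (1 − p₀).
PS = (0.50422 − 0.17489) / (1 − 0.17489) = 0.32933 / 0.82511 ≈ 0.3991

PS ≈ 0.399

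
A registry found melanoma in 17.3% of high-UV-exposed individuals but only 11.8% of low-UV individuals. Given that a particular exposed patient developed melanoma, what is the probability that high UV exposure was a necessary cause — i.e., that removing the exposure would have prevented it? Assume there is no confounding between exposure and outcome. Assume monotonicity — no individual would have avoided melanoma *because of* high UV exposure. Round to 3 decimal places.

p₁ = 0.173, p₀ = 0.118.
Under exogeneity and monotonicity, PN = (p₁ − p₀) / p₁.
PN = (0.173 − 0.118) / 0.173 = 0.055 / 0.173 ≈ 0.3179

PN ≈ 0.318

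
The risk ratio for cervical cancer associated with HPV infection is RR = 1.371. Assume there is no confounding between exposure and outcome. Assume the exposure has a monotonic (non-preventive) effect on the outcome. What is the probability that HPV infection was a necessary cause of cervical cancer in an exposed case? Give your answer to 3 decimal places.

PN ≈ 0.271

Under exogeneity and monotonicity, PN = (RR − 1) / RR = 1 − 1/RR.
PN = (1.371 − 1) / 1.371 = 0.371 / 1.371 ≈ 0.2706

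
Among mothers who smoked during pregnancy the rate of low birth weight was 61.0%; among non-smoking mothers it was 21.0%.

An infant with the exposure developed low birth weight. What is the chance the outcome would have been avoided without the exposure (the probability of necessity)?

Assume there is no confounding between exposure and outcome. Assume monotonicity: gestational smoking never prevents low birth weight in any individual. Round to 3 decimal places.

p₁ = 0.61, p₀ = 0.21.
Under exogeneity and monotonicity, PN = (p₁ − p₀) / p₁.
PN = (0.61 − 0.21) / 0.61 = 0.4 / 0.61 ≈ 0.6557

PN ≈ 0.656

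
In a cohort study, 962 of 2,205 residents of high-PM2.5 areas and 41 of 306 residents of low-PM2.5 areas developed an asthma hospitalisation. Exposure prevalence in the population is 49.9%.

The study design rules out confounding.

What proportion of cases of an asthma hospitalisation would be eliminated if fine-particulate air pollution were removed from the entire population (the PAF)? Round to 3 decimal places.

PAF ≈ 0.530

p₁ = P(outcome | exposed) = 962/2205 = 0.43628
p₀ = P(outcome | unexposed) = 41/306 = 0.13399
Overall risk P(Y=1) = π·p₁ + (1−π)·p₀ = 0.499×0.43628 + 0.501×0.13399 = 0.28483.
Under exogeneity, PAF = [P(Y=1) − p₀] / P(Y=1).
PAF = (0.28483 − 0.13399) / 0.28483 ≈ 0.5296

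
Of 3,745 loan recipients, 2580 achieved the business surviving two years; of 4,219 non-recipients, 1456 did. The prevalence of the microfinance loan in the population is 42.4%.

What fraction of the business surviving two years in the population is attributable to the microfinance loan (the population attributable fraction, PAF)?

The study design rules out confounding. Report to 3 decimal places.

p₁ = P(outcome | exposed) = 2580/3745 = 0.68892
p₀ = P(outcome | unexposed) = 1456/4219 = 0.34511
Overall risk P(Y=1) = π·p₁ + (1−π)·p₀ = 0.424×0.68892 + 0.576×0.34511 = 0.49088.
Under exogeneity, PAF = [P(Y=1) − p₀] / P(Y=1).
PAF = (0.49088 − 0.34511) / 0.49088 ≈ 0.2970

PAF ≈ 0.297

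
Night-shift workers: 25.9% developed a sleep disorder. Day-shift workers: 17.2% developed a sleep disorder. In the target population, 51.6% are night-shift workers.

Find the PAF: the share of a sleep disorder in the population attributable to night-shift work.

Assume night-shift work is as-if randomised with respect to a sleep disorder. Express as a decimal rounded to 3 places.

p₁ = 0.259, p₀ = 0.172.
Overall risk P(Y=1) = π·p₁ + (1−π)·p₀ = 0.516×0.259 + 0.484×0.172 = 0.21689.
Under exogeneity, PAF = [P(Y=1) − p₀] / P(Y=1).
PAF = (0.21689 − 0.172) / 0.21689 ≈ 0.2070

PAF ≈ 0.207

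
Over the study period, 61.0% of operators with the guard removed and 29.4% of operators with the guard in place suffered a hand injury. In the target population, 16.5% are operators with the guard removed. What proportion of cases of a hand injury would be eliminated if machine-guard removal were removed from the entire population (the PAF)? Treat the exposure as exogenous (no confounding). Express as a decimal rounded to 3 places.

PAF ≈ 0.151

p₁ = 0.61, p₀ = 0.294.
Overall risk P(Y=1) = π·p₁ + (1−π)·p₀ = 0.165×0.61 + 0.835×0.294 = 0.34614.
Under exogeneity, PAF = [P(Y=1) − p₀] / P(Y=1).
PAF = (0.34614 − 0.294) / 0.34614 ≈ 0.1506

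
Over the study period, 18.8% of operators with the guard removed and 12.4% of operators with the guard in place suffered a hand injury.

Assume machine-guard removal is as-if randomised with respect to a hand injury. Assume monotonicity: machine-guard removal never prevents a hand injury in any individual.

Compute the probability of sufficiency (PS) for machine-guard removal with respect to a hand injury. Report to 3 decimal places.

p₁ = 0.188, p₀ = 0.124.
Under exogeneity and monotonicity, PS = (p₁ − p₀) / (1 − p₀).
PS = (0.188 − 0.124) / (1 − 0.124) = 0.064 / 0.876 ≈ 0.0731

PS ≈ 0.073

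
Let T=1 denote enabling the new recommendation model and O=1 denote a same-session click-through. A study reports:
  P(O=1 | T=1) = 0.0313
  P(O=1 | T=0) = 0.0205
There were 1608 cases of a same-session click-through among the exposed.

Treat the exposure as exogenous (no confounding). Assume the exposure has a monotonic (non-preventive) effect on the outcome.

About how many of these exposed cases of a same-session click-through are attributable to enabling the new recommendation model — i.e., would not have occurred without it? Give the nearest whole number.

Let p₁ = 0.0313, p₀ = 0.0205.
PN = (p₁ − p₀)/p₁ = (0.0313 − 0.0205) / 0.0313 ≈ 0.34505.
Attributable cases ≈ PN × (exposed cases) = 0.34505 × 1608 ≈ 554.84.

about 555 cases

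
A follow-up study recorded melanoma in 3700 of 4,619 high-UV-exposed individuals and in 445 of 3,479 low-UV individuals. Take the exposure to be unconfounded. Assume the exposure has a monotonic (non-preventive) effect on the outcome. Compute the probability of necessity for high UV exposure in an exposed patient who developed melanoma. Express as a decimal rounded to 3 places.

p₁ = P(outcome | exposed) = 3700/4619 = 0.80104
p₀ = P(outcome | unexposed) = 445/3479 = 0.12791
Under exogeneity and monotonicity, PN = (p₁ − p₀) / p₁.
PN = (0.80104 − 0.12791) / 0.80104 = 0.67313 / 0.80104 ≈ 0.8403

PN ≈ 0.840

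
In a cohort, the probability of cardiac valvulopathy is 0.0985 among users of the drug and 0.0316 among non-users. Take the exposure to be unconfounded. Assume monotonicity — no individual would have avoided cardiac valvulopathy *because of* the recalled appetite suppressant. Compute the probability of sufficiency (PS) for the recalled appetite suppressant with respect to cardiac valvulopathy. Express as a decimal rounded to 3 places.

Let p₁ = 0.0985, p₀ = 0.0316.
Under exogeneity and monotonicity, PS = (p₁ − p₀) / (1 − p₀).
PS = (0.0985 − 0.0316) / (1 − 0.0316) = 0.0669 / 0.9684 ≈ 0.0691

PS ≈ 0.069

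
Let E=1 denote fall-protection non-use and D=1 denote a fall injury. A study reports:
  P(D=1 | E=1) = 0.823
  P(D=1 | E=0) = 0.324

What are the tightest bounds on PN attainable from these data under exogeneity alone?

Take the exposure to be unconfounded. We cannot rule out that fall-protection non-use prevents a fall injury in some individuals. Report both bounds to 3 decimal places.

Let p₁ = 0.823, p₀ = 0.324.
Under exogeneity alone the bounds on PN are max{0,(p₁−p₀)/p₁} ≤ PN ≤ min{1,(1−p₀)/p₁}.
  lower = (p₁ − p₀)/p₁ = 0.499 / 0.823 ≈ 0.6063
  upper = min{1, (1 − p₀)/p₁} = 0.676 / 0.823 ≈ 0.8214

0.606 ≤ PN ≤ 0.821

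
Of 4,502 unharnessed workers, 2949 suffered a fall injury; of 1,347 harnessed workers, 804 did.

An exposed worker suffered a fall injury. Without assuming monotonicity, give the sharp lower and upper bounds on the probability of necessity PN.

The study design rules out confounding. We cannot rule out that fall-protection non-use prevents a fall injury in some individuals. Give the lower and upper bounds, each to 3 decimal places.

0.089 ≤ PN ≤ 0.615

p₁ = P(outcome | exposed) = 2949/4502 = 0.65504
p₀ = P(outcome | unexposed) = 804/1347 = 0.59688
Under exogeneity alone the bounds on PN are max{0,(p₁−p₀)/p₁} ≤ PN ≤ min{1,(1−p₀)/p₁}.
  lower = (p₁ − p₀)/p₁ = 0.05816 / 0.65504 ≈ 0.0888
  upper = min{1, (1 − p₀)/p₁} = 0.40312 / 0.65504 ≈ 0.6154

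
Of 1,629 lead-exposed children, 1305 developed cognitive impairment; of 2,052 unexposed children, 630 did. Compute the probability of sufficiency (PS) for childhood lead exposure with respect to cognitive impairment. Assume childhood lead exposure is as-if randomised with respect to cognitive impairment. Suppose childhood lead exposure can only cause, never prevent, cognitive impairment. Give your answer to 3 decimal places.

p₁ = P(outcome | exposed) = 1305/1629 = 0.8011
p₀ = P(outcome | unexposed) = 630/2052 = 0.30702
Under exogeneity and monotonicity, PS = (p₁ − p₀) / (1 − p₀).
PS = (0.8011 − 0.30702) / (1 − 0.30702) = 0.49409 / 0.69298 ≈ 0.7130

PS ≈ 0.713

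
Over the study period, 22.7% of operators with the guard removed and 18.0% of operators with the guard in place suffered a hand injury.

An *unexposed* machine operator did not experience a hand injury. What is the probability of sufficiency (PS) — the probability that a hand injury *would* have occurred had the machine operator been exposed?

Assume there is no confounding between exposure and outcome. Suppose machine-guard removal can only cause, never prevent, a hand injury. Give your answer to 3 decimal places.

PS ≈ 0.057

p₁ = 0.227, p₀ = 0.18.
Under exogeneity and monotonicity, PS = (p₁ − p₀) / (1 − p₀).
PS = (0.227 − 0.18) / (1 − 0.18) = 0.047 / 0.82 ≈ 0.0573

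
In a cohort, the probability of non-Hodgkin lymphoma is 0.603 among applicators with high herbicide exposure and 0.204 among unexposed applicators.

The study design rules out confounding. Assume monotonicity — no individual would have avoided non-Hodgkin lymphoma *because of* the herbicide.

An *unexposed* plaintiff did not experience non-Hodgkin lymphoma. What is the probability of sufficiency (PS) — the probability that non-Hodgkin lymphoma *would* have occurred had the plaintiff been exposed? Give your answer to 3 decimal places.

Let p₁ = 0.603, p₀ = 0.204.
Under exogeneity and monotonicity, PS = (p₁ − p₀) / (1 − p₀).
PS = (0.603 − 0.204) / (1 − 0.204) = 0.399 / 0.796 ≈ 0.5013

PS ≈ 0.501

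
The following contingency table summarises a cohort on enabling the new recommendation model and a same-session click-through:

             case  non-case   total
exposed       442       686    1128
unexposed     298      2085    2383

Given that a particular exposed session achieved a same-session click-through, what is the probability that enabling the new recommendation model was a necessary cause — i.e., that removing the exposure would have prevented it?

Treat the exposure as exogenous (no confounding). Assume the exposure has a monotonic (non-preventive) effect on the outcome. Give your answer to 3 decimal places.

p₁ = P(outcome | exposed) = 442/1128 = 0.39184
p₀ = P(outcome | unexposed) = 298/2383 = 0.12505
Under exogeneity and monotonicity, PN = (p₁ − p₀)/p₁.
PN = (0.39184 − 0.12505) / 0.39184 ≈ 0.6809

PN ≈ 0.681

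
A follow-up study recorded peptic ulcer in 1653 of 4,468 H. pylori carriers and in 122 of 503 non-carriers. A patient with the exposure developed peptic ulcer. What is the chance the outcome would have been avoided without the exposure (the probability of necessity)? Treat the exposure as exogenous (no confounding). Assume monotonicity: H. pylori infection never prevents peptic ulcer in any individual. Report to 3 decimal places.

PN ≈ 0.344

p₁ = P(outcome | exposed) = 1653/4468 = 0.36996
p₀ = P(outcome | unexposed) = 122/503 = 0.24254
Under exogeneity and monotonicity, PN = (p₁ − p₀) / p₁.
PN = (0.36996 − 0.24254) / 0.36996 = 0.12742 / 0.36996 ≈ 0.3444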